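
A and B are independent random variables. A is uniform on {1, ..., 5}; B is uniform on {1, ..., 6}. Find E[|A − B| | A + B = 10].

P(A + B = 10) = 1/15.
Summing |A−B|·P(x,y) over outcomes with A + B = 10 gives 1/15.
E[|A − B| | A + B = 10] = (1/15) / (1/15) = 1.

1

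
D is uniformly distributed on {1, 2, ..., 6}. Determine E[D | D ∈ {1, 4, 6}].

11/3

P(D ∈ {1, 4, 6}) = 1/2.
Σ over the event: 1·1/6 + 4·1/6 + 6·1/6 = 11/6.
E[D | D ∈ {1, 4, 6}] = (11/6) / (1/2) = 11/3.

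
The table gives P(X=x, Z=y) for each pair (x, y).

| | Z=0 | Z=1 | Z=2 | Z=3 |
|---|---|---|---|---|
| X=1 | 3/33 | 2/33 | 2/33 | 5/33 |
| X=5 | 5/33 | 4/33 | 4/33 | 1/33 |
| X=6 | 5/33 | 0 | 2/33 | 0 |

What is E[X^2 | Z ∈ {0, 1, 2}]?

P(Z ∈ {0, 1, 2}) = 9/11.
Σ X^2·P over the event = 1·(3/33) + 1·(2/33) + 1·(2/33) + 25·(5/33) + 25·(4/33) + 25·(4/33) + 36·(5/33) + 36·(2/33) = 584/33.
E[X^2 | Z ∈ {0, 1, 2}] = (584/33) / (9/11) = 584/27.

584/27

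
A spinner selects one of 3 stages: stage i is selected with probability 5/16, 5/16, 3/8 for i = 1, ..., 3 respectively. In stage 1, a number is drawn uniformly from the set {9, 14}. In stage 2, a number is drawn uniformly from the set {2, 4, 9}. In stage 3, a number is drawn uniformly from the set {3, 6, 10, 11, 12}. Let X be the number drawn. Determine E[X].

1329/160

E[X | stage 1] = (9+14)/2 = 23/2.
E[X | stage 2] = (2+4+9)/3 = 5.
E[X | stage 3] = (3+6+10+11+12)/5 = 42/5.
E[X] = (5/16)·(23/2) + (5/16)·(5) + (3/8)·(42/5) = 1329/160.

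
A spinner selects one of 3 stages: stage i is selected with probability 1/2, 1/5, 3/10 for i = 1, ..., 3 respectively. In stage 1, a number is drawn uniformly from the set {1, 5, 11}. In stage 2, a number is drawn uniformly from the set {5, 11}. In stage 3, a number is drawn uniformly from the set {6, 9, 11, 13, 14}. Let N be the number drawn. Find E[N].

571/75

E[N | stage 1] = (1+5+11)/3 = 17/3.
E[N | stage 2] = (5+11)/2 = 8.
E[N | stage 3] = (6+9+11+13+14)/5 = 53/5.
E[N] = (1/2)·(17/3) + (1/5)·(8) + (3/10)·(53/5) = 571/75.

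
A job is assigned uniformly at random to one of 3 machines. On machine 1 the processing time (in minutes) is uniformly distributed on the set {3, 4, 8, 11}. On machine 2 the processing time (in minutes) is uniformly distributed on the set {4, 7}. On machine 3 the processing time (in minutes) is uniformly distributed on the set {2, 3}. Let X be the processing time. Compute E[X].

E[X | machine 1] = (3+4+8+11)/4 = 13/2.
E[X | machine 2] = (4+7)/2 = 11/2.
E[X | machine 3] = (2+3)/2 = 5/2.
By the law of total expectation,
E[X] = (1/3)·(13/2) + (1/3)·(11/2) + (1/3)·(5/2) = 29/6.

29/6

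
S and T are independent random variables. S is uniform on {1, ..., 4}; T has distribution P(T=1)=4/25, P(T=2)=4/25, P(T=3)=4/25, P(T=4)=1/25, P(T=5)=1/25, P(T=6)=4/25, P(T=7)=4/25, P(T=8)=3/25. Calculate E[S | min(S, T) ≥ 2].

3

P(min(S, T) ≥ 2) = 63/100.
Summing S·P(x,y) over outcomes with min(S, T) ≥ 2 gives 189/100.
E[S | min(S, T) ≥ 2] = (189/100) / (63/100) = 3.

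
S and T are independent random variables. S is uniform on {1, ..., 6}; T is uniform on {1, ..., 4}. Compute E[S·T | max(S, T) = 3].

Outcomes with max(S, T) = 3: (1,3), (2,3), (3,1), (3,2), (3,3), each with probability 1/24.
E[S·T | max(S, T) = 3] = (3 + 6 + 3 + 6 + 9) / 5 = 27/5.

27/5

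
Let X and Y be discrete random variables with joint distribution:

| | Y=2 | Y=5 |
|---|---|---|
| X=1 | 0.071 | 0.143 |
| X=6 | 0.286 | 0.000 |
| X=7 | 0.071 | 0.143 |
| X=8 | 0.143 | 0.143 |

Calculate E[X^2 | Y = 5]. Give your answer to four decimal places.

38.0000

P(Y = 5) = 0.429.
Σ X^2·P over the event = 1·(0.143) + 49·(0.143) + 64·(0.143) = 16.302.
E[X^2 | Y = 5] = (16.302) / (0.429) = 38.0000.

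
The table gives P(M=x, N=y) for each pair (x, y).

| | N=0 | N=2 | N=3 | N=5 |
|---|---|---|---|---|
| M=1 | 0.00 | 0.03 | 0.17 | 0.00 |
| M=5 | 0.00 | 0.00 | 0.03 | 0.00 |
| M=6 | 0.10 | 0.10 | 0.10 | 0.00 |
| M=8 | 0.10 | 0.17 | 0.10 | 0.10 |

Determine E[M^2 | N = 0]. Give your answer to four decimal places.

P(N = 0) = 0.20.
Summing M^2·P(M=x,N=y) over the conditioning event gives 10.00.
E[M^2 | N = 0] = (10.00) / (0.20) = 50.0000.

50.0000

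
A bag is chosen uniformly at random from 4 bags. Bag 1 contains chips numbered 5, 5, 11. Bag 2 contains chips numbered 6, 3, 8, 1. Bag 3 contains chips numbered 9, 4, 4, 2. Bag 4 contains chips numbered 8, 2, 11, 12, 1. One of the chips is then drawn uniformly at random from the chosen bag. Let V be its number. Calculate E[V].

E[V | bag 1] = (5+5+11)/3 = 7.
E[V | bag 2] = (6+3+8+1)/4 = 9/2.
E[V | bag 3] = (9+4+4+2)/4 = 19/4.
E[V | bag 4] = (8+2+11+12+1)/5 = 34/5.
E[V] = (1/4)·(7) + (1/4)·(9/2) + (1/4)·(19/4) + (1/4)·(34/5) = 461/80.

461/80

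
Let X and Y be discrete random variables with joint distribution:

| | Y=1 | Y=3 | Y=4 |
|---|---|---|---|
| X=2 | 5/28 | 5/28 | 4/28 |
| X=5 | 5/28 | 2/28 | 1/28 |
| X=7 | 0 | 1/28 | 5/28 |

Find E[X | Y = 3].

P(Y = 3) = 2/7.
Σ X·P over the event = 2·(5/28) + 5·(2/28) + 7·(1/28) = 27/28.
E[X | Y = 3] = (27/28) / (2/7) = 27/8.

27/8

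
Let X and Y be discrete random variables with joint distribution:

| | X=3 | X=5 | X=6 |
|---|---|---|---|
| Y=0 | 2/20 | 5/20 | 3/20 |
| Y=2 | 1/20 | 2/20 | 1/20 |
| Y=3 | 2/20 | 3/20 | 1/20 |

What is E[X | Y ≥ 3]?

P(Y ≥ 3) = 3/10.
Σ X·P over the event = 3·(2/20) + 5·(3/20) + 6·(1/20) = 27/20.
E[X | Y ≥ 3] = (27/20) / (3/10) = 9/2.

9/2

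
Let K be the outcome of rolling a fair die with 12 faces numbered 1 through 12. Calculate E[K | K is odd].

6

Given K is odd, K is equally likely to be any of {1, 3, 5, 7, 9, 11}.
E[K | K is odd] = (1 + 3 + 5 + 7 + 9 + 11) / 6 = 6.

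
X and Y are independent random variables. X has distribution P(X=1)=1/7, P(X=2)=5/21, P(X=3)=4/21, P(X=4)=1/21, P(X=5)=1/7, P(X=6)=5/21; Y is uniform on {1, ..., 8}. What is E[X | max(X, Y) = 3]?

P(max(X, Y) = 3) = 5/42.
Summing X·P(x,y) over outcomes with max(X, Y) = 3 gives 7/24.
E[X | max(X, Y) = 3] = (7/24) / (5/42) = 49/20.

49/20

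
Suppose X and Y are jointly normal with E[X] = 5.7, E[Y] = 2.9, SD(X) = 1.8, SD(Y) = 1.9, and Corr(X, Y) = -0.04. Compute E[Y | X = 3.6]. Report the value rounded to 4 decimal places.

For a bivariate normal, E[Y | X=x] = μ_Y + ρ·(σ_Y/σ_X)·(x − μ_X).
E[Y | X=3.6] = 2.9 + (-0.04)·(1.9/1.8)·(3.6 − (5.7)) = 2.9 + (-0.042222)·(-2.1) = 2.9887.

2.9887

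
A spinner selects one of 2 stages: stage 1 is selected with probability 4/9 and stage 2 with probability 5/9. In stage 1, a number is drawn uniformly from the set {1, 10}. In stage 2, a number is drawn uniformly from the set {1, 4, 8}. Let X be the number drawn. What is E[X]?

131/27

E[X | stage 1] = (1+10)/2 = 11/2.
E[X | stage 2] = (1+4+8)/3 = 13/3.
By the law of total expectation,
E[X] = (4/9)·(11/2) + (5/9)·(13/3) = 131/27.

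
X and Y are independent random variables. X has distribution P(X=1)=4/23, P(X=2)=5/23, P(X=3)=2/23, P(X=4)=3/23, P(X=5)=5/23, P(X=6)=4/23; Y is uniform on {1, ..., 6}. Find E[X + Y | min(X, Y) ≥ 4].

P(min(X, Y) ≥ 4) = 6/23.
Summing (X+Y)·P(x,y) over outcomes with min(X, Y) ≥ 4 gives 121/46.
E[X + Y | min(X, Y) ≥ 4] = (121/46) / (6/23) = 121/12.

121/12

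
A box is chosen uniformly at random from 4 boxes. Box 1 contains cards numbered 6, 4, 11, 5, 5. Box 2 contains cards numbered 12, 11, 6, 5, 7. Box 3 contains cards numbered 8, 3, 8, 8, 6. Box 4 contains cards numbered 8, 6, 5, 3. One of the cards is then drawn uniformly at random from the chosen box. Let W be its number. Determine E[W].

53/8

E[W | box 1] = (6+4+11+5+5)/5 = 31/5.
E[W | box 2] = (12+11+6+5+7)/5 = 41/5.
E[W | box 3] = (8+3+8+8+6)/5 = 33/5.
E[W | box 4] = (8+6+5+3)/4 = 11/2.
By the law of total expectation,
E[W] = (1/4)·(31/5) + (1/4)·(41/5) + (1/4)·(33/5) + (1/4)·(11/2) = 53/8.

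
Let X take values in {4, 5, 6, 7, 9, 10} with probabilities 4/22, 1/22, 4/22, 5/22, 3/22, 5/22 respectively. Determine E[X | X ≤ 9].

107/17

P(X ≤ 9) = 17/22.
Σ over the event: 4·2/11 + 5·1/22 + 6·2/11 + 7·5/22 + 9·3/22 = 107/22.
E[X | X ≤ 9] = (107/22) / (17/22) = 107/17.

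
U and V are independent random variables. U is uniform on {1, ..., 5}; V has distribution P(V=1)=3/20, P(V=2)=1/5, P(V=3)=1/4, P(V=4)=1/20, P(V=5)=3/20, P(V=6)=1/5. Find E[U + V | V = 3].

P(V = 3) = 1/4.
Summing (U+V)·P(x,y) over outcomes with V = 3 gives 3/2.
E[U + V | V = 3] = (3/2) / (1/4) = 6.

6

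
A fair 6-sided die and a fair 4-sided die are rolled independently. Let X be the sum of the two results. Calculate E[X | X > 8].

P(X > 8) = 1/8.
Σ over the event: 9·1/12 + 10·1/24 = 7/6.
E[X | X > 8] = (7/6) / (1/8) = 28/3.

28/3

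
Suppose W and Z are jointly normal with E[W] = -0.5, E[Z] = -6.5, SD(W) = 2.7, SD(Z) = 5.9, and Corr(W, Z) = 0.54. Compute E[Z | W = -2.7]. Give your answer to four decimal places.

E[Z | W=x] = μ_Z + ρ(σ_Z/σ_W)(x − μ_W) for jointly normal variables.
E[Z | W=-2.7] = -6.5 + (0.54)·(5.9/2.7)·(-2.7 − (-0.5)) = -6.5 + (1.18)·(-2.2) = -9.0960.

-9.0960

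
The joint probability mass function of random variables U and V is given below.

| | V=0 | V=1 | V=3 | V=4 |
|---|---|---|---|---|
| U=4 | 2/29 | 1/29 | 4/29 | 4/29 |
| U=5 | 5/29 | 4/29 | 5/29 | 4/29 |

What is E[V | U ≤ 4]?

P(U ≤ 4) = 11/29.
Σ V·P over the event = 0·(2/29) + 1·(1/29) + 3·(4/29) + 4·(4/29) = 1.
E[V | U ≤ 4] = (1) / (11/29) = 29/11.

29/11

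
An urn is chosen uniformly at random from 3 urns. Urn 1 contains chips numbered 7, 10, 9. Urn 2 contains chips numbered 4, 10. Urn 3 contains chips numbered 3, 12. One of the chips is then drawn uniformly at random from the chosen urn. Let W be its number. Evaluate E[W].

139/18

E[W | urn 1] = (7+10+9)/3 = 26/3.
E[W | urn 2] = (4+10)/2 = 7.
E[W | urn 3] = (3+12)/2 = 15/2.
E[W] = (1/3)·(26/3) + (1/3)·(7) + (1/3)·(15/2) = 139/18.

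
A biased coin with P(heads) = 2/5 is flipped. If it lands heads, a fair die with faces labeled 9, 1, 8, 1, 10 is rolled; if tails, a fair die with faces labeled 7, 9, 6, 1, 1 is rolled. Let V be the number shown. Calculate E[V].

26/5

E[V | heads] = (9+1+8+1+10)/5 = 29/5.
E[V | tails] = (7+9+6+1+1)/5 = 24/5.
E[V] = (2/5)·(29/5) + (3/5)·(24/5) = 26/5.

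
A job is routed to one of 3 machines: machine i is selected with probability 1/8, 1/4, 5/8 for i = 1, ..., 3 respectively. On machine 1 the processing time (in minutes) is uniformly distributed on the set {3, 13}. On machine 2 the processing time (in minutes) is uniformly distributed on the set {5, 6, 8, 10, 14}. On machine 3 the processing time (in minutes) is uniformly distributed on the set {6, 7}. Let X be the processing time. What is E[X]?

577/80

E[X | machine 1] = (3+13)/2 = 8.
E[X | machine 2] = (5+6+8+10+14)/5 = 43/5.
E[X | machine 3] = (6+7)/2 = 13/2.
By the law of total expectation,
E[X] = (1/8)·(8) + (1/4)·(43/5) + (5/8)·(13/2) = 577/80.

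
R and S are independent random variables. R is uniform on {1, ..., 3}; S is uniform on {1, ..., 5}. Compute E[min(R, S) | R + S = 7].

5/2

P(R + S = 7) = 2/15.
Summing min(R,S)·P(x,y) over outcomes with R + S = 7 gives 1/3.
E[min(R, S) | R + S = 7] = (1/3) / (2/15) = 5/2.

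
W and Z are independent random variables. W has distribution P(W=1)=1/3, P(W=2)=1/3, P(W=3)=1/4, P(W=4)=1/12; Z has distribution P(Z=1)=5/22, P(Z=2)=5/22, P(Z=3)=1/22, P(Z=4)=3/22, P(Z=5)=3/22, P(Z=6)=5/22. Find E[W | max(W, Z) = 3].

111/41

P(max(W, Z) = 3) = 41/264.
Summing W·P(x,y) over outcomes with max(W, Z) = 3 gives 37/88.
E[W | max(W, Z) = 3] = (37/88) / (41/264) = 111/41.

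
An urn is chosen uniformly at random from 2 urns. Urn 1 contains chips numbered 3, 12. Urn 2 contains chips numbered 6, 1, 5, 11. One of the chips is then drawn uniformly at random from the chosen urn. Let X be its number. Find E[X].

53/8

E[X | urn 1] = (3+12)/2 = 15/2.
E[X | urn 2] = (6+1+5+11)/4 = 23/4.
By the law of total expectation,
E[X] = (1/2)·(15/2) + (1/2)·(23/4) = 53/8.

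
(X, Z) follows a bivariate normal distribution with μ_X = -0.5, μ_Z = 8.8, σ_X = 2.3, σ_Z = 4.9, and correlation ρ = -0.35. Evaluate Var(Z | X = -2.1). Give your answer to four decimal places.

For a bivariate normal, Var(Z | X=x) = σ_Z²(1 − ρ²).
Var(Z | X=-2.1) = (4.9)²·(1 − (-0.35)²) = 24.01·0.8775 = 21.0688.

21.0688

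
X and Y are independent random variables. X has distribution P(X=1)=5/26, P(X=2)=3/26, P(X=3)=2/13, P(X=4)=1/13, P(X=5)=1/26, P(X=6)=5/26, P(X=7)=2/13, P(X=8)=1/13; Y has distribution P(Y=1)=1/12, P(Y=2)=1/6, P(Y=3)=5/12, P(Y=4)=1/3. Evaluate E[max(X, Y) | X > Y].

1054/175

P(X > Y) = 175/312.
Summing max(X,Y)·P(x,y) over outcomes with X > Y gives 527/156.
E[max(X, Y) | X > Y] = (527/156) / (175/312) = 1054/175.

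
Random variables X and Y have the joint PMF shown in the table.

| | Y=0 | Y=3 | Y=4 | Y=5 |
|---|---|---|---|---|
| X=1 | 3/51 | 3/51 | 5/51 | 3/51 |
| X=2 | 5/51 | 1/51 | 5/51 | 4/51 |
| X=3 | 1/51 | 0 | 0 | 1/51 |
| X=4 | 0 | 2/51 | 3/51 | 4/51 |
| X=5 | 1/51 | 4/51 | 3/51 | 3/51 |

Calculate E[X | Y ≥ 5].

P(Y ≥ 5) = 5/17.
Summing X·P(X=x,Y=y) over the conditioning event gives 15/17.
E[X | Y ≥ 5] = (15/17) / (5/17) = 3.

3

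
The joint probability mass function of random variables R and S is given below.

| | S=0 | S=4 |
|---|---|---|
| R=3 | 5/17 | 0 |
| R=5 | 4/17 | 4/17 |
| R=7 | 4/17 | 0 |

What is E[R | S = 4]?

5

P(S = 4) = 4/17.
Σ R·P over the event = 5·(4/17) = 20/17.
E[R | S = 4] = (20/17) / (4/17) = 5.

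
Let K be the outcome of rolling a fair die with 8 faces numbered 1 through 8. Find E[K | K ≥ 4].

Given K ≥ 4, K is equally likely to be any of {4, 5, 6, 7, 8}.
E[K | K ≥ 4] = (4 + 5 + 6 + 7 + 8) / 5 = 6.

6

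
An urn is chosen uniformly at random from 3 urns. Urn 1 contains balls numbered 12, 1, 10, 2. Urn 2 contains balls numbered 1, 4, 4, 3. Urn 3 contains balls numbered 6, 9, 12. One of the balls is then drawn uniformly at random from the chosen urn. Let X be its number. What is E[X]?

E[X | urn 1] = (12+1+10+2)/4 = 25/4.
E[X | urn 2] = (1+4+4+3)/4 = 3.
E[X | urn 3] = (6+9+12)/3 = 9.
By the law of total expectation,
E[X] = (1/3)·(25/4) + (1/3)·(3) + (1/3)·(9) = 73/12.

73/12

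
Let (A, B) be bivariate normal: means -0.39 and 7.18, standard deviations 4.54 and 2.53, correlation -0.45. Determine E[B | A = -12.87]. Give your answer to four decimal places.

10.3096

The regression of B on A has slope ρ·σ_B/σ_A and passes through (μ_A, μ_B).
E[B | A=-12.87] = 7.18 + (-0.45)·(2.53/4.54)·(-12.87 − (-0.39)) = 7.18 + (-0.25077)·(-12.48) = 10.3096.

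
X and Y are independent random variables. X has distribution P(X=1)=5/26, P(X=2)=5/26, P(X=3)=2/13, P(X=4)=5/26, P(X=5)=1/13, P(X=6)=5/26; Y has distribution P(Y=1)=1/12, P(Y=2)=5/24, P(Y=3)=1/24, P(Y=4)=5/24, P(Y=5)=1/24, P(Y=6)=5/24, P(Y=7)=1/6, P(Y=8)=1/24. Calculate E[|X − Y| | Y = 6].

P(Y = 6) = 5/24.
Summing |X−Y|·P(x,y) over outcomes with Y = 6 gives 115/208.
E[|X − Y| | Y = 6] = (115/208) / (5/24) = 69/26.

69/26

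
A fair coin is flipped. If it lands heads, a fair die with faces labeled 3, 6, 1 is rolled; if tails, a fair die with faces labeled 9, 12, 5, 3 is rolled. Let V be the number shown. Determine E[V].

127/24

E[V | heads] = (3+6+1)/3 = 10/3.
E[V | tails] = (9+12+5+3)/4 = 29/4.
By the law of total expectation,
E[V] = (1/2)·(10/3) + (1/2)·(29/4) = 127/24.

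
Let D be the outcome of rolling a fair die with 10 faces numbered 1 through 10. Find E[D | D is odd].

Given D is odd, D is equally likely to be any of {1, 3, 5, 7, 9}.
E[D | D is odd] = (1 + 3 + 5 + 7 + 9) / 5 = 5.

5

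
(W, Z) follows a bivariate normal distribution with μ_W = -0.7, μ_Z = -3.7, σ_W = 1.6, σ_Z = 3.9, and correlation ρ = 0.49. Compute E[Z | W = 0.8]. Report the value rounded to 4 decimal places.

-1.9084

For a bivariate normal, E[Z | W=x] = μ_Z + ρ·(σ_Z/σ_W)·(x − μ_W).
E[Z | W=0.8] = -3.7 + (0.49)·(3.9/1.6)·(0.8 − (-0.7)) = -3.7 + (1.1944)·(1.5) = -1.9084.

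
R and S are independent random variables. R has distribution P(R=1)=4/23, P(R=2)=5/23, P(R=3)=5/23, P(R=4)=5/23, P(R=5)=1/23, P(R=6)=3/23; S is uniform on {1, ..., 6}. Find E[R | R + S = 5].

P(R + S = 5) = 19/138.
Summing R·P(x,y) over outcomes with R + S = 5 gives 49/138.
E[R | R + S = 5] = (49/138) / (19/138) = 49/19.

49/19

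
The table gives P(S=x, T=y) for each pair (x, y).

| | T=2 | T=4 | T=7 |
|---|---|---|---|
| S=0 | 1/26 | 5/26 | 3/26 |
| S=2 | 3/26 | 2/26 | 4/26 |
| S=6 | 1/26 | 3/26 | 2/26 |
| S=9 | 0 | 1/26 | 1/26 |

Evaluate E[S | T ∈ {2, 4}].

P(T ∈ {2, 4}) = 8/13.
Summing S·P(S=x,T=y) over the conditioning event gives 43/26.
E[S | T ∈ {2, 4}] = (43/26) / (8/13) = 43/16.

43/16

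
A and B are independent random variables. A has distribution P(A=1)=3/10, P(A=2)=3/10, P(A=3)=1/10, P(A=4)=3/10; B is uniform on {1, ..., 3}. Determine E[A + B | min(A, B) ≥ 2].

11/2

P(min(A, B) ≥ 2) = 7/15.
Summing (A+B)·P(x,y) over outcomes with min(A, B) ≥ 2 gives 77/30.
E[A + B | min(A, B) ≥ 2] = (77/30) / (7/15) = 11/2.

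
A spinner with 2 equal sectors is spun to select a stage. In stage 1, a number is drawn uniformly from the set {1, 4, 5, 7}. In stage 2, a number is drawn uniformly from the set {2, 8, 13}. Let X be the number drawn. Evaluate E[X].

143/24

E[X | stage 1] = (1+4+5+7)/4 = 17/4.
E[X | stage 2] = (2+8+13)/3 = 23/3.
By the law of total expectation,
E[X] = (1/2)·(17/4) + (1/2)·(23/3) = 143/24.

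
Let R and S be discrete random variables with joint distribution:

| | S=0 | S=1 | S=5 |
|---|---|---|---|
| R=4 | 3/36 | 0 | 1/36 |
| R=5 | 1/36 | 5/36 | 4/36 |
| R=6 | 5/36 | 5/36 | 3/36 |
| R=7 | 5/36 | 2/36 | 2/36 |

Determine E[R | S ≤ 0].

P(S ≤ 0) = 7/18.
Summing R·P(R=x,S=y) over the conditioning event gives 41/18.
E[R | S ≤ 0] = (41/18) / (7/18) = 41/7.

41/7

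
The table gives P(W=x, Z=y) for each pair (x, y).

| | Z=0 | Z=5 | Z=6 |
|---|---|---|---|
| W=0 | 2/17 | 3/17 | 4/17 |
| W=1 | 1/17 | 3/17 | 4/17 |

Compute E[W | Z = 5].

P(Z = 5) = 6/17.
Summing W·P(W=x,Z=y) over the conditioning event gives 3/17.
E[W | Z = 5] = (3/17) / (6/17) = 1/2.

1/2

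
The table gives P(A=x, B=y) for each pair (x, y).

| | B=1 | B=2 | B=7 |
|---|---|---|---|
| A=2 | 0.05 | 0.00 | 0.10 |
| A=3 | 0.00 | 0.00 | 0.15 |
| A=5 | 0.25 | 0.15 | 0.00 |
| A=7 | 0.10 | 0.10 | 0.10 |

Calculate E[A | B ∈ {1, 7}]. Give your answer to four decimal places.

P(B ∈ {1, 7}) = 0.75.
Summing A·P(A=x,B=y) over the conditioning event gives 3.40.
E[A | B ∈ {1, 7}] = (3.40) / (0.75) = 4.5333.

4.5333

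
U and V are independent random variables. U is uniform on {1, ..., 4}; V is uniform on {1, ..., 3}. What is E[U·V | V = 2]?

5

Outcomes with V = 2: (1,2), (2,2), (3,2), (4,2), each with probability 1/12.
E[U·V | V = 2] = (2 + 4 + 6 + 8) / 4 = 5.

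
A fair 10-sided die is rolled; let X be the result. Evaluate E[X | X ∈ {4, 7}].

11/2

P(X ∈ {4, 7}) = 1/5.
Σ over the event: 4·1/10 + 7·1/10 = 11/10.
E[X | X ∈ {4, 7}] = (11/10) / (1/5) = 11/2.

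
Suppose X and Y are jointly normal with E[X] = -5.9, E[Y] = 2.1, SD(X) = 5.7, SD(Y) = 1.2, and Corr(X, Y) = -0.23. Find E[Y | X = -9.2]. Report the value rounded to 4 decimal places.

The regression of Y on X has slope ρ·σ_Y/σ_X and passes through (μ_X, μ_Y).
E[Y | X=-9.2] = 2.1 + (-0.23)·(1.2/5.7)·(-9.2 − (-5.9)) = 2.1 + (-0.048421)·(-3.3) = 2.2598.

2.2598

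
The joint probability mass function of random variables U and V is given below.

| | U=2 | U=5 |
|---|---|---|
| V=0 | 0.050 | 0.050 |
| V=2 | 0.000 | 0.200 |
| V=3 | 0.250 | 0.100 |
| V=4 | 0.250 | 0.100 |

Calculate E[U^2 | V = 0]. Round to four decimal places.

14.5000

P(V = 0) = 0.100.
Σ U^2·P over the event = 4·(0.050) + 25·(0.050) = 1.450.
E[U^2 | V = 0] = (1.450) / (0.100) = 14.5000.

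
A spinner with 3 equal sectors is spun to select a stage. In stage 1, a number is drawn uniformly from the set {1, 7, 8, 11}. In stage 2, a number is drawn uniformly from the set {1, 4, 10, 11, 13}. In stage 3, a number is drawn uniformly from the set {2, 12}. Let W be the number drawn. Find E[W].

E[W | stage 1] = (1+7+8+11)/4 = 27/4.
E[W | stage 2] = (1+4+10+11+13)/5 = 39/5.
E[W | stage 3] = (2+12)/2 = 7.
E[W] = (1/3)·(27/4) + (1/3)·(39/5) + (1/3)·(7) = 431/60.

431/60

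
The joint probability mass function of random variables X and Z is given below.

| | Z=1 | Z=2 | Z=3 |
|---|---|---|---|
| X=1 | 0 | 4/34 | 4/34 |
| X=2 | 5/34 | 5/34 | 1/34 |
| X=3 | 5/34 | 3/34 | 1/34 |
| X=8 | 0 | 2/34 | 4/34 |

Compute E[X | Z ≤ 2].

8/3

P(Z ≤ 2) = 12/17.
Summing X·P(X=x,Z=y) over the conditioning event gives 32/17.
E[X | Z ≤ 2] = (32/17) / (12/17) = 8/3.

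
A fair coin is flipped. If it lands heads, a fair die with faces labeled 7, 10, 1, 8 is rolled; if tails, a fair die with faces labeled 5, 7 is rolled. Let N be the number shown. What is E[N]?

25/4

E[N | heads] = (7+10+1+8)/4 = 13/2.
E[N | tails] = (5+7)/2 = 6.
By the law of total expectation,
E[N] = (1/2)·(13/2) + (1/2)·(6) = 25/4.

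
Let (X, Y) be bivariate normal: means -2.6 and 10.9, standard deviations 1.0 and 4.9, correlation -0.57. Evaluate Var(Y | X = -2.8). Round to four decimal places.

Var(Y | X=x) = (1 − ρ²)·σ_Y².
Var(Y | X=-2.8) = (4.9)²·(1 − (-0.57)²) = 24.01·0.6751 = 16.2092.

16.2092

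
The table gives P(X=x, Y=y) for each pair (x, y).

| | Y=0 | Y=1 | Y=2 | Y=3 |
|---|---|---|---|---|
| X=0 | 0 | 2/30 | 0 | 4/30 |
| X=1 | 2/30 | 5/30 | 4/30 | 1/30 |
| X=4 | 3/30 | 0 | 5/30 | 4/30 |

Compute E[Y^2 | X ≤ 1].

P(X ≤ 1) = 3/5.
Σ Y^2·P over the event = 1·(2/30) + 9·(4/30) + 0·(2/30) + 1·(5/30) + 4·(4/30) + 9·(1/30) = 34/15.
E[Y^2 | X ≤ 1] = (34/15) / (3/5) = 34/9.

34/9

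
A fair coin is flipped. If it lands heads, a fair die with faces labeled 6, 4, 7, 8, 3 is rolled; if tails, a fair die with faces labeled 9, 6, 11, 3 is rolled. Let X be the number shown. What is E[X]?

E[X | heads] = (6+4+7+8+3)/5 = 28/5.
E[X | tails] = (9+6+11+3)/4 = 29/4.
E[X] = (1/2)·(28/5) + (1/2)·(29/4) = 257/40.

257/40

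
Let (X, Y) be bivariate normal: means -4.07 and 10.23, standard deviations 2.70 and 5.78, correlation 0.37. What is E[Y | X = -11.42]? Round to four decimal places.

For a bivariate normal, E[Y | X=x] = μ_Y + ρ·(σ_Y/σ_X)·(x − μ_X).
E[Y | X=-11.42] = 10.23 + (0.37)·(5.78/2.70)·(-11.42 − (-4.07)) = 10.23 + (0.79207)·(-7.35) = 4.4083.

4.4083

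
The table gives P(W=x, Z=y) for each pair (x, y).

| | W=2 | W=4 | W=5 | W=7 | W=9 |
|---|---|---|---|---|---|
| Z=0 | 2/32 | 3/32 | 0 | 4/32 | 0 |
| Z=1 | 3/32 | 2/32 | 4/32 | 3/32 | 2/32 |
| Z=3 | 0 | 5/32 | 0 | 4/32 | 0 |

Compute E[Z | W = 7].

P(W = 7) = 11/32.
Summing Z·P(W=x,Z=y) over the conditioning event gives 15/32.
E[Z | W = 7] = (15/32) / (11/32) = 15/11.

15/11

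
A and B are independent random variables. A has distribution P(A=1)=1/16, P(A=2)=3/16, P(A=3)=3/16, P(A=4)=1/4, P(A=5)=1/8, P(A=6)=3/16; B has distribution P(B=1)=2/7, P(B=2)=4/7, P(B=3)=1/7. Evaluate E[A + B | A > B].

527/87

P(A > B) = 87/112.
Summing (A+B)·P(x,y) over outcomes with A > B gives 527/112.
E[A + B | A > B] = (527/112) / (87/112) = 527/87.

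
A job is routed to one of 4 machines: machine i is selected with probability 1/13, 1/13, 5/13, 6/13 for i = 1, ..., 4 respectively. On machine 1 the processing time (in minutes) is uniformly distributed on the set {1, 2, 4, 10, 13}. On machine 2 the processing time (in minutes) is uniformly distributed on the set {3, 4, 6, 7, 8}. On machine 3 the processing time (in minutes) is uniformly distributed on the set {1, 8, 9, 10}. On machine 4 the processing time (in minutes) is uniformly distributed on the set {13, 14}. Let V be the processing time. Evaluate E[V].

E[V | machine 1] = (1+2+4+10+13)/5 = 6.
E[V | machine 2] = (3+4+6+7+8)/5 = 28/5.
E[V | machine 3] = (1+8+9+10)/4 = 7.
E[V | machine 4] = (13+14)/2 = 27/2.
E[V] = (1/13)·(6) + (1/13)·(28/5) + (5/13)·(7) + (6/13)·(27/2) = 638/65.

638/65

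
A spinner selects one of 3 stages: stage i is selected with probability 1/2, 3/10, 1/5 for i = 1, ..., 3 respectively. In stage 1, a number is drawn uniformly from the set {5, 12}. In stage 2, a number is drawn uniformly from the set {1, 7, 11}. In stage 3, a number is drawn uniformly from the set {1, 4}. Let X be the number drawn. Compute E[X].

E[X | stage 1] = (5+12)/2 = 17/2.
E[X | stage 2] = (1+7+11)/3 = 19/3.
E[X | stage 3] = (1+4)/2 = 5/2.
E[X] = (1/2)·(17/2) + (3/10)·(19/3) + (1/5)·(5/2) = 133/20.

133/20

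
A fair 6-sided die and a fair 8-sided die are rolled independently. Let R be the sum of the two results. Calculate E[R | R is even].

8

P(R is even) = 1/2.
Σ over the event: 2·1/48 + 4·1/16 + 6·5/48 + 8·1/8 + 10·5/48 + 12·1/16 + 14·1/48 = 4.
E[R | R is even] = (4) / (1/2) = 8.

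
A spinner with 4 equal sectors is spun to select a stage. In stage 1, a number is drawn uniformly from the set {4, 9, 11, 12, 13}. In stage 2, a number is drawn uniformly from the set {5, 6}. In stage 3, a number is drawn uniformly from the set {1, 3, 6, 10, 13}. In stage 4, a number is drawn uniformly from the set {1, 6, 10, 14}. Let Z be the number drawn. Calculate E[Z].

593/80

E[Z | stage 1] = (4+9+11+12+13)/5 = 49/5.
E[Z | stage 2] = (5+6)/2 = 11/2.
E[Z | stage 3] = (1+3+6+10+13)/5 = 33/5.
E[Z | stage 4] = (1+6+10+14)/4 = 31/4.
By the law of total expectation,
E[Z] = (1/4)·(49/5) + (1/4)·(11/2) + (1/4)·(33/5) + (1/4)·(31/4) = 593/80.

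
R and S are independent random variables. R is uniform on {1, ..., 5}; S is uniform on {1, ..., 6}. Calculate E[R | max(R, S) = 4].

22/7

Outcomes with max(R, S) = 4: (1,4), (2,4), (3,4), (4,1), (4,2), (4,3), (4,4), each with probability 1/30.
E[R | max(R, S) = 4] = (1 + 2 + 3 + 4 + 4 + 4 + 4) / 7 = 22/7.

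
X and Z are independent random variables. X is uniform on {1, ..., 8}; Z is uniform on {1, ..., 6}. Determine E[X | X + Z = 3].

Outcomes with X + Z = 3: (1,2), (2,1), each with probability 1/48.
E[X | X + Z = 3] = (1 + 2) / 2 = 3/2.

3/2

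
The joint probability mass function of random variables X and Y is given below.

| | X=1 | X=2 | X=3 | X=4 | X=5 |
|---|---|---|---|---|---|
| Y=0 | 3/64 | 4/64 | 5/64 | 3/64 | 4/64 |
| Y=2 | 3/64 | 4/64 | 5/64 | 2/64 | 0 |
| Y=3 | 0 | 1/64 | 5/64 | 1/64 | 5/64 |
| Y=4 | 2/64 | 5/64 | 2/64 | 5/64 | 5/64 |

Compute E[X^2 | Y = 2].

48/7

P(Y = 2) = 7/32.
Σ X^2·P over the event = 1·(3/64) + 4·(4/64) + 9·(5/64) + 16·(2/64) = 3/2.
E[X^2 | Y = 2] = (3/2) / (7/32) = 48/7.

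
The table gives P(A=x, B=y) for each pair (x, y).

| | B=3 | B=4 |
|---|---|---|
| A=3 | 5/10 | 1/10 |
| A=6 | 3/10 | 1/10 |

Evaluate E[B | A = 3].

19/6

P(A = 3) = 3/5.
Σ B·P over the event = 3·(5/10) + 4·(1/10) = 19/10.
E[B | A = 3] = (19/10) / (3/5) = 19/6.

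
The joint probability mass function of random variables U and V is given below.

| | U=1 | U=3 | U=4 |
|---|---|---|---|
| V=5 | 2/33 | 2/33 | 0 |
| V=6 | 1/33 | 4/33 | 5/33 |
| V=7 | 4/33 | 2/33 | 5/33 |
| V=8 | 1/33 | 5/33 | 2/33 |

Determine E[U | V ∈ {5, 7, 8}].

62/23

P(V ∈ {5, 7, 8}) = 23/33.
Σ U·P over the event = 1·(2/33) + 1·(4/33) + 1·(1/33) + 3·(2/33) + 3·(2/33) + 3·(5/33) + 4·(5/33) + 4·(2/33) = 62/33.
E[U | V ∈ {5, 7, 8}] = (62/33) / (23/33) = 62/23.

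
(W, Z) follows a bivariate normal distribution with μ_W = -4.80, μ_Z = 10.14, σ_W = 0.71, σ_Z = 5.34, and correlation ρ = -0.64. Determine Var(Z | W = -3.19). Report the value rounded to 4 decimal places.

16.8356

The conditional variance in a bivariate normal is σ_Z²(1 − ρ²), independent of x.
Var(Z | W=-3.19) = (5.34)²·(1 − (-0.64)²) = 28.5156·0.5904 = 16.8356.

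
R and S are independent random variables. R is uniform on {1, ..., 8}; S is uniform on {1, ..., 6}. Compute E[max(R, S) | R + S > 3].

82/15

P(R + S > 3) = 15/16.
Summing max(R,S)·P(x,y) over outcomes with R + S > 3 gives 41/8.
E[max(R, S) | R + S > 3] = (41/8) / (15/16) = 82/15.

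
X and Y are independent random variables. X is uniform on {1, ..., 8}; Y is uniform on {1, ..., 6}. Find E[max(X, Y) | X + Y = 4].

P(X + Y = 4) = 1/16.
Summing max(X,Y)·P(x,y) over outcomes with X + Y = 4 gives 1/6.
E[max(X, Y) | X + Y = 4] = (1/6) / (1/16) = 8/3.

8/3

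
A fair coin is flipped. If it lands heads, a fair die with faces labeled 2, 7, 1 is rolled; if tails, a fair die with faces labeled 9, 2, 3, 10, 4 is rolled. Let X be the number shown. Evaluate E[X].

67/15

E[X | heads] = (2+7+1)/3 = 10/3.
E[X | tails] = (9+2+3+10+4)/5 = 28/5.
E[X] = (1/2)·(10/3) + (1/2)·(28/5) = 67/15.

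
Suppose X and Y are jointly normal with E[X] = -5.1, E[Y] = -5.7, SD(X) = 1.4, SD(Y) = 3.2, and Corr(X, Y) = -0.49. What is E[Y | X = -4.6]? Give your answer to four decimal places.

E[Y | X=x] = μ_Y + ρ(σ_Y/σ_X)(x − μ_X) for jointly normal variables.
E[Y | X=-4.6] = -5.7 + (-0.49)·(3.2/1.4)·(-4.6 − (-5.1)) = -5.7 + (-1.12)·(0.5) = -6.2600.

-6.2600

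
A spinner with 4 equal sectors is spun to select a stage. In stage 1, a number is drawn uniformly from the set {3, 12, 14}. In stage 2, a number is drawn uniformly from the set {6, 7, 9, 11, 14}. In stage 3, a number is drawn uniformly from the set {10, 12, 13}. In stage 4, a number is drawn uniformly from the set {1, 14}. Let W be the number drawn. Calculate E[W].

E[W | stage 1] = (3+12+14)/3 = 29/3.
E[W | stage 2] = (6+7+9+11+14)/5 = 47/5.
E[W | stage 3] = (10+12+13)/3 = 35/3.
E[W | stage 4] = (1+14)/2 = 15/2.
E[W] = (1/4)·(29/3) + (1/4)·(47/5) + (1/4)·(35/3) + (1/4)·(15/2) = 1147/120.

1147/120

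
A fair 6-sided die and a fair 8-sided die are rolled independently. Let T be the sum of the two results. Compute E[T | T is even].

P(T is even) = 1/2.
Σ over the event: 2·1/48 + 4·1/16 + 6·5/48 + 8·1/8 + 10·5/48 + 12·1/16 + 14·1/48 = 4.
E[T | T is even] = (4) / (1/2) = 8.

8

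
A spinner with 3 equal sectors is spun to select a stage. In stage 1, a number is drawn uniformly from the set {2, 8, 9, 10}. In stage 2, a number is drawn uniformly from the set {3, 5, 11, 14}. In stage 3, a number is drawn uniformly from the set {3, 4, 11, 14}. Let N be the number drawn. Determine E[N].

47/6

E[N | stage 1] = (2+8+9+10)/4 = 29/4.
E[N | stage 2] = (3+5+11+14)/4 = 33/4.
E[N | stage 3] = (3+4+11+14)/4 = 8.
By the law of total expectation,
E[N] = (1/3)·(29/4) + (1/3)·(33/4) + (1/3)·(8) = 47/6.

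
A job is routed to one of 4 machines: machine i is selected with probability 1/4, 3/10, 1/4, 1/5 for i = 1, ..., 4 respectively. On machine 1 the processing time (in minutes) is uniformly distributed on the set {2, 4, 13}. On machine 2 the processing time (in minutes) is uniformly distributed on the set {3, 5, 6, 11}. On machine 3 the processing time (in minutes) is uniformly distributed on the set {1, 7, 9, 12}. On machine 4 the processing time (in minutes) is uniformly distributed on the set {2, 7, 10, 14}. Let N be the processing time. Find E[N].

1661/240

E[N | machine 1] = (2+4+13)/3 = 19/3.
E[N | machine 2] = (3+5+6+11)/4 = 25/4.
E[N | machine 3] = (1+7+9+12)/4 = 29/4.
E[N | machine 4] = (2+7+10+14)/4 = 33/4.
By the law of total expectation,
E[N] = (1/4)·(19/3) + (3/10)·(25/4) + (1/4)·(29/4) + (1/5)·(33/4) = 1661/240.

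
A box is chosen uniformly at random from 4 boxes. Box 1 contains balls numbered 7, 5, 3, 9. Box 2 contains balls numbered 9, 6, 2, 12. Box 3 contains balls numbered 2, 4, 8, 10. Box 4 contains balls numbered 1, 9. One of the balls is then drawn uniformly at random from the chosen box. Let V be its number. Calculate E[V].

97/16

E[V | box 1] = (7+5+3+9)/4 = 6.
E[V | box 2] = (9+6+2+12)/4 = 29/4.
E[V | box 3] = (2+4+8+10)/4 = 6.
E[V | box 4] = (1+9)/2 = 5.
E[V] = (1/4)·(6) + (1/4)·(29/4) + (1/4)·(6) + (1/4)·(5) = 97/16.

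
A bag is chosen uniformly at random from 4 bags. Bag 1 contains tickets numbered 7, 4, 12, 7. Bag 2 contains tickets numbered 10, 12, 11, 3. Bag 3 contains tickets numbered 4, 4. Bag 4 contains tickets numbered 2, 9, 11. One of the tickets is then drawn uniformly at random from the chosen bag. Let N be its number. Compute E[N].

E[N | bag 1] = (7+4+12+7)/4 = 15/2.
E[N | bag 2] = (10+12+11+3)/4 = 9.
E[N | bag 3] = (4+4)/2 = 4.
E[N | bag 4] = (2+9+11)/3 = 22/3.
E[N] = (1/4)·(15/2) + (1/4)·(9) + (1/4)·(4) + (1/4)·(22/3) = 167/24.

167/24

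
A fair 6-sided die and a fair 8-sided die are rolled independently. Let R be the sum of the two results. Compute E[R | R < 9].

160/27

P(R < 9) = 9/16.
Σ over the event: 2·1/48 + 3·1/24 + 4·1/16 + 5·1/12 + 6·5/48 + 7·1/8 + 8·1/8 = 10/3.
E[R | R < 9] = (10/3) / (9/16) = 160/27.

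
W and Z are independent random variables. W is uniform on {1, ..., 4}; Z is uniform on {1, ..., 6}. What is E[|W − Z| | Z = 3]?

Outcomes with Z = 3: (1,3), (2,3), (3,3), (4,3), each with probability 1/24.
E[|W − Z| | Z = 3] = (2 + 1 + 0 + 1) / 4 = 1.

1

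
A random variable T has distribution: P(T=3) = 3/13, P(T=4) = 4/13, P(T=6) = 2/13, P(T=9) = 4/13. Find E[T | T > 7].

P(T > 7) = 4/13.
Σ over the event: 9·4/13 = 36/13.
E[T | T > 7] = (36/13) / (4/13) = 9.

9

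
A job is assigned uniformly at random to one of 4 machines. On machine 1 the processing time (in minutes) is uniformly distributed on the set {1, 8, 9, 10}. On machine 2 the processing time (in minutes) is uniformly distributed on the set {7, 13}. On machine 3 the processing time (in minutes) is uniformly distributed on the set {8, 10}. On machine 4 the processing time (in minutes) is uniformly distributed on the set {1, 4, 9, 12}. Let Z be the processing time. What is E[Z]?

E[Z | machine 1] = (1+8+9+10)/4 = 7.
E[Z | machine 2] = (7+13)/2 = 10.
E[Z | machine 3] = (8+10)/2 = 9.
E[Z | machine 4] = (1+4+9+12)/4 = 13/2.
E[Z] = (1/4)·(7) + (1/4)·(10) + (1/4)·(9) + (1/4)·(13/2) = 65/8.

65/8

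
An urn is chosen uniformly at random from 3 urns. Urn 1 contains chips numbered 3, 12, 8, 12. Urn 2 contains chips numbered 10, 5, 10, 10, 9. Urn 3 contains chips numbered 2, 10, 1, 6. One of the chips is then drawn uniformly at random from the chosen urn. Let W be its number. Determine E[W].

E[W | urn 1] = (3+12+8+12)/4 = 35/4.
E[W | urn 2] = (10+5+10+10+9)/5 = 44/5.
E[W | urn 3] = (2+10+1+6)/4 = 19/4.
By the law of total expectation,
E[W] = (1/3)·(35/4) + (1/3)·(44/5) + (1/3)·(19/4) = 223/30.

223/30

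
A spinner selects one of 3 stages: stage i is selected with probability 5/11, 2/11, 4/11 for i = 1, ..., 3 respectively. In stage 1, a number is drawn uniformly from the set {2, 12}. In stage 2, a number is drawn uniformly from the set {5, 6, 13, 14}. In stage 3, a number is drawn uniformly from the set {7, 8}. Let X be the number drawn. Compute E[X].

84/11

E[X | stage 1] = (2+12)/2 = 7.
E[X | stage 2] = (5+6+13+14)/4 = 19/2.
E[X | stage 3] = (7+8)/2 = 15/2.
By the law of total expectation,
E[X] = (5/11)·(7) + (2/11)·(19/2) + (4/11)·(15/2) = 84/11.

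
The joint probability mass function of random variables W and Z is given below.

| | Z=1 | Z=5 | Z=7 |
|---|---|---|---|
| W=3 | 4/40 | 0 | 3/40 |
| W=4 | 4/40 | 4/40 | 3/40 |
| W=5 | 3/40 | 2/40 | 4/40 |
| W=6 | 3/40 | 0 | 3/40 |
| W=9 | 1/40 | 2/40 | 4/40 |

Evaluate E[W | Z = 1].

14/3

P(Z = 1) = 3/8.
Summing W·P(W=x,Z=y) over the conditioning event gives 7/4.
E[W | Z = 1] = (7/4) / (3/8) = 14/3.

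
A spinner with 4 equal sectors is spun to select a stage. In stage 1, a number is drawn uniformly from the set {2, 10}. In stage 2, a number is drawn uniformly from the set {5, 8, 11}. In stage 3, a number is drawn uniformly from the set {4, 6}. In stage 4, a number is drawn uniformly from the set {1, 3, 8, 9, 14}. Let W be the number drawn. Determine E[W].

13/2

E[W | stage 1] = (2+10)/2 = 6.
E[W | stage 2] = (5+8+11)/3 = 8.
E[W | stage 3] = (4+6)/2 = 5.
E[W | stage 4] = (1+3+8+9+14)/5 = 7.
E[W] = (1/4)·(6) + (1/4)·(8) + (1/4)·(5) + (1/4)·(7) = 13/2.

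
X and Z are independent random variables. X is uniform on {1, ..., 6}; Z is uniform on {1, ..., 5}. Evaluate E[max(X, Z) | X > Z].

P(X > Z) = 1/2.
Summing max(X,Z)·P(x,y) over outcomes with X > Z gives 7/3.
E[max(X, Z) | X > Z] = (7/3) / (1/2) = 14/3.

14/3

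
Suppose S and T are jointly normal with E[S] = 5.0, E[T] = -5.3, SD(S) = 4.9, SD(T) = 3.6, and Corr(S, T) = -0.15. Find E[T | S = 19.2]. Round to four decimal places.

For a bivariate normal, E[T | S=x] = μ_T + ρ·(σ_T/σ_S)·(x − μ_S).
E[T | S=19.2] = -5.3 + (-0.15)·(3.6/4.9)·(19.2 − (5.0)) = -5.3 + (-0.110204)·(14.2) = -6.8649.

-6.8649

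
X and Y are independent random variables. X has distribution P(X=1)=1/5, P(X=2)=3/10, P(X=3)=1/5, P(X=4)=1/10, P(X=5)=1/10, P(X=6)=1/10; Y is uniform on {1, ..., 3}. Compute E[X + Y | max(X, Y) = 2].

27/8

P(max(X, Y) = 2) = 4/15.
Summing (X+Y)·P(x,y) over outcomes with max(X, Y) = 2 gives 9/10.
E[X + Y | max(X, Y) = 2] = (9/10) / (4/15) = 27/8.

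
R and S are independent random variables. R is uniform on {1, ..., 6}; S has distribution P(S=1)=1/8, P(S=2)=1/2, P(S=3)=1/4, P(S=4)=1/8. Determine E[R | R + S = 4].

13/7

P(R + S = 4) = 7/48.
Summing R·P(x,y) over outcomes with R + S = 4 gives 13/48.
E[R | R + S = 4] = (13/48) / (7/48) = 13/7.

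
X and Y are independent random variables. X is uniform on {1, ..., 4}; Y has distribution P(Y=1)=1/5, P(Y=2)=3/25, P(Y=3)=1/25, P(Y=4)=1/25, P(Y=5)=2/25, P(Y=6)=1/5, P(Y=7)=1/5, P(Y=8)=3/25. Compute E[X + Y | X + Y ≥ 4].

P(X + Y ≥ 4) = 87/100.
Summing (X+Y)·P(x,y) over outcomes with X + Y ≥ 4 gives 171/25.
E[X + Y | X + Y ≥ 4] = (171/25) / (87/100) = 228/29.

228/29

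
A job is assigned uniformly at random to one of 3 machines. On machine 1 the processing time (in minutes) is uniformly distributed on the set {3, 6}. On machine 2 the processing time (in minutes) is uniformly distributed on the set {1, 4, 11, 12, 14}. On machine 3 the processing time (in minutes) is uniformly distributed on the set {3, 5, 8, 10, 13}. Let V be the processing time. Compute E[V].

69/10

E[V | machine 1] = (3+6)/2 = 9/2.
E[V | machine 2] = (1+4+11+12+14)/5 = 42/5.
E[V | machine 3] = (3+5+8+10+13)/5 = 39/5.
E[V] = (1/3)·(9/2) + (1/3)·(42/5) + (1/3)·(39/5) = 69/10.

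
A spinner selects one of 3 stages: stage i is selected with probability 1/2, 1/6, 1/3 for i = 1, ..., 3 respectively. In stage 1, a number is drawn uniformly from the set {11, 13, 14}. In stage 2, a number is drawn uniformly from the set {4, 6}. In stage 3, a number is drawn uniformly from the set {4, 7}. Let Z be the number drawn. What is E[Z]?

9

E[Z | stage 1] = (11+13+14)/3 = 38/3.
E[Z | stage 2] = (4+6)/2 = 5.
E[Z | stage 3] = (4+7)/2 = 11/2.
E[Z] = (1/2)·(38/3) + (1/6)·(5) + (1/3)·(11/2) = 9.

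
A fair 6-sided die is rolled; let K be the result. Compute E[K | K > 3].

5

Given K > 3, K is equally likely to be any of {4, 5, 6}.
E[K | K > 3] = (4 + 5 + 6) / 3 = 5.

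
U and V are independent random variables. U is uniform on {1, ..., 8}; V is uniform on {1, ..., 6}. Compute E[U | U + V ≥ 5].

P(U + V ≥ 5) = 7/8.
Summing U·P(x,y) over outcomes with U + V ≥ 5 gives 103/24.
E[U | U + V ≥ 5] = (103/24) / (7/8) = 103/21.

103/21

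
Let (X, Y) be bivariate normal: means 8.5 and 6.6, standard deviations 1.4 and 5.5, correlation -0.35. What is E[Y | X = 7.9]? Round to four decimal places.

7.4250

For a bivariate normal, E[Y | X=x] = μ_Y + ρ·(σ_Y/σ_X)·(x − μ_X).
E[Y | X=7.9] = 6.6 + (-0.35)·(5.5/1.4)·(7.9 − (8.5)) = 6.6 + (-1.375)·(-0.6) = 7.4250.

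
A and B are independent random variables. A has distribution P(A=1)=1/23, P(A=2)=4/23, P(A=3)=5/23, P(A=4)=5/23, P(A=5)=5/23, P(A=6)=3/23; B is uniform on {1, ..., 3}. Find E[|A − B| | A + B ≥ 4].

44/21

P(A + B ≥ 4) = 21/23.
Summing |A−B|·P(x,y) over outcomes with A + B ≥ 4 gives 44/23.
E[|A − B| | A + B ≥ 4] = (44/23) / (21/23) = 44/21.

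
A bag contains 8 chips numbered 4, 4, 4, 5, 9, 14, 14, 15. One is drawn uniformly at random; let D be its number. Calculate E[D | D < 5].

P(D < 5) = 3/8.
Σ over the event: 4·3/8 = 3/2.
E[D | D < 5] = (3/2) / (3/8) = 4.

4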